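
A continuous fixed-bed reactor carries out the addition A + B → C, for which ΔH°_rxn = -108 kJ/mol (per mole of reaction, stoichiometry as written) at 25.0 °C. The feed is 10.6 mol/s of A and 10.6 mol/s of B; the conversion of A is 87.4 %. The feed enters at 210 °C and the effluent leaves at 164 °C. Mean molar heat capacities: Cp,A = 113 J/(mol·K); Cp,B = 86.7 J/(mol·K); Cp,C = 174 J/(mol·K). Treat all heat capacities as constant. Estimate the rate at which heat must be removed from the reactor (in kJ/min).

Extent of reaction ξ = 0.874 × 10.6 = 9.2644 mol/s
Reaction term: ξ·ΔH°_rxn = 9.2644 × -108 = -1000.6 kJ/s
Sensible, feed 210→25 °C: -391.61 kJ/s
Outlet flows (mol/s): A 1.3356, B 1.3356, C 9.2644
Sensible, products 25→164 °C: 261.14 kJ/s
Q = ΔH = -1131 kJ/s = -1131 kW
Heat removed = 67861 kJ/min

Q_out = 67900 kJ/min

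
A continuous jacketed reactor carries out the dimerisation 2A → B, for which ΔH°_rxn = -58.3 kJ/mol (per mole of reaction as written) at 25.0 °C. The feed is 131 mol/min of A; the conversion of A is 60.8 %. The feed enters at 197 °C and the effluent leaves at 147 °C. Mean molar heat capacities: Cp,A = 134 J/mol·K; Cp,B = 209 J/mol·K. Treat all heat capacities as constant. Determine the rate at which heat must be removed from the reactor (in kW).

Extent of reaction ξ = 0.608 × 131 / 2 = 39.824 mol/min
Reaction term: ξ·ΔH°_rxn = 39.824 × -58.3 = -2321.7 kJ/min
Sensible, feed 197→25 °C: -3019.3 kJ/min
Outlet flows (mol/min): A 51.352, B 39.824
Sensible, products 25→147 °C: 1854.9 kJ/min
Q = ΔH = -3486.1 kJ/min = -58.102 kW
Heat removed = 58.102 kW

Q_out = 58.1 kW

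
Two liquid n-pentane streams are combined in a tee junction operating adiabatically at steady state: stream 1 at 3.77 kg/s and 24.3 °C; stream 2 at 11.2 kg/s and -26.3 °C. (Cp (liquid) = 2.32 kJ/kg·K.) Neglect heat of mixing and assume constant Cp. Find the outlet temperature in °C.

T_out = -13.6 °C

Adiabatic, steady state ⇒ Σ ṁᵢCp,ᵢ(T_out − Tᵢ) = 0
Σ ṁᵢCp,ᵢTᵢ = 3.77×2.32×24.3 + 11.2×2.32×-26.3 = -470.84
Σ ṁᵢCp,ᵢ = 3.77×2.32 + 11.2×2.32 = 34.73
T_out = -470.84 / 34.73 = -13.557 °C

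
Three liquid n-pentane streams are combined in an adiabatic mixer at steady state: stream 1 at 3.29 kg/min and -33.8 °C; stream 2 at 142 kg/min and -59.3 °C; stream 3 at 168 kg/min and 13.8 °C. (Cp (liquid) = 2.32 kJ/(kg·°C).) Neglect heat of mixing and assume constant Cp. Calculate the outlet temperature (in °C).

T_out = -19.8 °C

No heat crosses the boundary, so H_out = H_in.
T_out = Σ ṁᵢCp,ᵢTᵢ / Σ ṁᵢCp,ᵢ
      = -14415 / 726.83 = -19.833 °C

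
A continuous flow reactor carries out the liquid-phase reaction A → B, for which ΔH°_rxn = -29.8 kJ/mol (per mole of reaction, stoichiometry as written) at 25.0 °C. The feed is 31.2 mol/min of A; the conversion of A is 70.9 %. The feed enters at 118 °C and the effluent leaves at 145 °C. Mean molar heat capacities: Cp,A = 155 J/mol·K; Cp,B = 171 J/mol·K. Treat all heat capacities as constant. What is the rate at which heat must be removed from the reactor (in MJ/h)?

Extent of reaction ξ = 0.709 × 31.2 = 22.121 mol/min
Reaction term: ξ·ΔH°_rxn = 22.121 × -29.8 = -659.2 kJ/min
Sensible, feed 118→25 °C: -449.75 kJ/min
Outlet flows (mol/min): A 9.0792, B 22.121
Sensible, products 25→145 °C: 622.79 kJ/min
Q = ΔH = -486.16 kJ/min = -8.1026 kW
Heat removed = 29.169 MJ/h

Q_out = 29.2 MJ/h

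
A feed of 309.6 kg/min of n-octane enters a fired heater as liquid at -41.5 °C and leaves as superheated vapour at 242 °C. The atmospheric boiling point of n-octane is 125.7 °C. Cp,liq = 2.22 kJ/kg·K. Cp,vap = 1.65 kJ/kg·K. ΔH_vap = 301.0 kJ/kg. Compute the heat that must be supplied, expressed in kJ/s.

Q = 4460 kJ/s

liquid -41.5→125.7 °C: 371.18 kJ/kg
vaporisation at 125.7 °C: 301 kJ/kg
vapour 125.7→242 °C: 191.89 kJ/kg
Δh = 371.18 + 301 + 191.89 = 864.08 kJ/kg
Q = ṁ·Δh = 309.6 kg/min × 864.08 kJ/kg = 267520 kJ/min
|Q| = 4458.6 kW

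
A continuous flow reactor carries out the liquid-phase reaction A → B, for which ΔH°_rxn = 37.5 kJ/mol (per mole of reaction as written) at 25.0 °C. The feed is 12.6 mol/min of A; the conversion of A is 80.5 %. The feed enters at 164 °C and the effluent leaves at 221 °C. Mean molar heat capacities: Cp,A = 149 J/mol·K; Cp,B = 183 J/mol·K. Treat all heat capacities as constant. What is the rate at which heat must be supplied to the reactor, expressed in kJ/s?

Extent of reaction ξ = 0.805 × 12.6 = 10.143 mol/min
Reaction term: ξ·ΔH°_rxn = 10.143 × 37.5 = 380.36 kJ/min
Sensible, feed 164→25 °C: -260.96 kJ/min
Outlet flows (mol/min): A 2.457, B 10.143
Sensible, products 25→221 °C: 435.56 kJ/min
Q = ΔH = 554.97 kJ/min = 9.2495 kW
Heat supplied = 9.2495 kJ/s

Q_in = 9.25 kJ/s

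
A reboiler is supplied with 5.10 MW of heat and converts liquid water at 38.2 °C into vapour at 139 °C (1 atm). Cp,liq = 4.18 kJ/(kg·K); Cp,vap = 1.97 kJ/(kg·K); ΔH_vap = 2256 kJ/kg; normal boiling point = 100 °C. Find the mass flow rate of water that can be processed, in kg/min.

ṁ = 118 kg/min

Δh = 4.18×(100−38.2) + 2256 + 1.97×(139−100) = 2591.2 kJ/kg
Q = 5.10 MW = 5100 kJ/s = 306000 kJ/min
ṁ = Q/Δh = 306000 / 2591.2 = 118.09 kg/min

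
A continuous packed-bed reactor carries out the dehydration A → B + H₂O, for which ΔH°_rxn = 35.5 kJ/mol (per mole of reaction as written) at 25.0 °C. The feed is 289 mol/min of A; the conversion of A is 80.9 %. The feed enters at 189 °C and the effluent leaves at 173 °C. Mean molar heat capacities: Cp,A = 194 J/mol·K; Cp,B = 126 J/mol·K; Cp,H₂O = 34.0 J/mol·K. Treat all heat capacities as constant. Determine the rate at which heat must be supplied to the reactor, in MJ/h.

Q_in = 374 MJ/h

Extent of reaction ξ = 0.809 × 289 = 233.8 mol/min
Reaction term: ξ·ΔH°_rxn = 233.8 × 35.5 = 8299.9 kJ/min
Sensible, feed 189→25 °C: -9194.8 kJ/min
Outlet flows (mol/min): A 55.199, B 233.8, H₂O 233.8
Sensible, products 25→173 °C: 7121.3 kJ/min
Q = ΔH = 6226.4 kJ/min = 103.77 kW
Heat supplied = 373.58 MJ/h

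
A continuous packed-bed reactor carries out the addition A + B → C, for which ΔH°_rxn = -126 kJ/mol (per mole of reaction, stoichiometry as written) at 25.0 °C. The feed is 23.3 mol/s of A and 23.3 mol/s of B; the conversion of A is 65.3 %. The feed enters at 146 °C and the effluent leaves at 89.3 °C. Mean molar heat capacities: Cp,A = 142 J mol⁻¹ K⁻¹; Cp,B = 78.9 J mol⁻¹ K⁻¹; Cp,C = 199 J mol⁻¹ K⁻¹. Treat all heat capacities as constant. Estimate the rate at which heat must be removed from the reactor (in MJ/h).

Extent of reaction ξ = 0.653 × 23.3 = 15.215 mol/s
Reaction term: ξ·ΔH°_rxn = 15.215 × -126 = -1917.1 kJ/s
Sensible, feed 146→25 °C: -622.78 kJ/s
Outlet flows (mol/s): A 8.0851, B 8.0851, C 15.215
Sensible, products 25→89.3 °C: 309.53 kJ/s
Q = ΔH = -2230.3 kJ/s = -2230.3 kW
Heat removed = 8029.2 MJ/h

Q_out = 8030 MJ/h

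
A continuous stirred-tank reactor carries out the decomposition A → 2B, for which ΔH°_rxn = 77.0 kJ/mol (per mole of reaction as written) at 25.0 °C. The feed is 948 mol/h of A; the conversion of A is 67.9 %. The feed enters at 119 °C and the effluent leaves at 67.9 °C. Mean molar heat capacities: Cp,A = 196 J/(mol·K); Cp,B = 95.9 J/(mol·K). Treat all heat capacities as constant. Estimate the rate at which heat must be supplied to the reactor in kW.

Extent of reaction ξ = 0.679 × 948 = 643.69 mol/h
Reaction term: ξ·ΔH°_rxn = 643.69 × 77.0 = 49564 kJ/h
Sensible, feed 119→25 °C: -17466 kJ/h
Outlet flows (mol/h): A 304.31, B 1287.4
Sensible, products 25→67.9 °C: 7855.2 kJ/h
Q = ΔH = 39954 kJ/h = 11.098 kW
Heat supplied = 11.098 kW

Q_in = 11.1 kW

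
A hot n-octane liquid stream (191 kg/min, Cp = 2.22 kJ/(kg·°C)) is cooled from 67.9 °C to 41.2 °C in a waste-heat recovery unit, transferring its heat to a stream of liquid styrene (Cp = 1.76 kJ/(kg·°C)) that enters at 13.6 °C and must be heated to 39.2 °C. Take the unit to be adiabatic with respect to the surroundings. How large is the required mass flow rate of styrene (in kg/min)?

ṁ_c = 251 kg/min

Heat released by hot stream: Q = 191 × 2.22 × (67.9 − 41.2) = 11321 kJ/min
Energy balance on cold side (adiabatic exchanger): Q = ṁ_c·Cp_c·(T_c,out − T_c,in)
ṁ_c = 11321 / [1.76 × (39.2 − 13.6)] = 251.27 kg/min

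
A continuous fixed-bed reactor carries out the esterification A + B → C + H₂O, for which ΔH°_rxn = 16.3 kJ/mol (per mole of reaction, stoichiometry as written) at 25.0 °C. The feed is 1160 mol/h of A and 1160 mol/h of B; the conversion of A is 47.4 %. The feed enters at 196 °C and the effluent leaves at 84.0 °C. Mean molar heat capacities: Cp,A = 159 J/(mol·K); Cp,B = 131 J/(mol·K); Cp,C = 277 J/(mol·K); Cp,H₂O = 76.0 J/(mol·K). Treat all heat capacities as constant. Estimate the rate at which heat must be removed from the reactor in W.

Extent of reaction ξ = 0.474 × 1160 = 549.84 mol/h
Reaction term: ξ·ΔH°_rxn = 549.84 × 16.3 = 8962.4 kJ/h
Sensible, feed 196→25 °C: -57524 kJ/h
Outlet flows (mol/h): A 610.16, B 610.16, C 549.84, H₂O 549.84
Sensible, products 25→84.0 °C: 21891 kJ/h
Q = ΔH = -26671 kJ/h = -7.4085 kW
Heat removed = 7408.5 W

Q_out = 7410 W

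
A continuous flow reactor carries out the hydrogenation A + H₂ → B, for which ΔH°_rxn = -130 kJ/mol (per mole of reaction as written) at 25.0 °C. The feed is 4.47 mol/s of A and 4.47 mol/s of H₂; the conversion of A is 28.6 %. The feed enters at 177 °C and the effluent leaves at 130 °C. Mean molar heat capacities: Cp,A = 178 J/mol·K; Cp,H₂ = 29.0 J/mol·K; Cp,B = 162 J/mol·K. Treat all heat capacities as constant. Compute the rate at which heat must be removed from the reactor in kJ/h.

Extent of reaction ξ = 0.286 × 4.47 = 1.2784 mol/s
Reaction term: ξ·ΔH°_rxn = 1.2784 × -130 = -166.19 kJ/s
Sensible, feed 177→25 °C: -140.64 kJ/s
Outlet flows (mol/s): A 3.1916, H₂ 3.1916, B 1.2784
Sensible, products 25→130 °C: 91.115 kJ/s
Q = ΔH = -215.72 kJ/s = -215.72 kW
Heat removed = 776610 kJ/h

Q_out = 777000 kJ/h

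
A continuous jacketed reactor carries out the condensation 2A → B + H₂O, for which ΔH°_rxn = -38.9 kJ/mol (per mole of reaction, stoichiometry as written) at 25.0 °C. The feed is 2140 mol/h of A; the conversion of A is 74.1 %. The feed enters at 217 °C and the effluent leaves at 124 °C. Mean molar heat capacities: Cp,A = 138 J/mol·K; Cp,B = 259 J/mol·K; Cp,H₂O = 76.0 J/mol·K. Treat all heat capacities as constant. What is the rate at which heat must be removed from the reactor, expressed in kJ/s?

Extent of reaction ξ = 0.741 × 2140 / 2 = 792.87 mol/h
Reaction term: ξ·ΔH°_rxn = 792.87 × -38.9 = -30843 kJ/h
Sensible, feed 217→25 °C: -56701 kJ/h
Outlet flows (mol/h): A 554.26, B 792.87, H₂O 792.87
Sensible, products 25→124 °C: 33868 kJ/h
Q = ΔH = -53676 kJ/h = -14.91 kW
Heat removed = 14.91 kJ/s

Q_out = 14.9 kJ/s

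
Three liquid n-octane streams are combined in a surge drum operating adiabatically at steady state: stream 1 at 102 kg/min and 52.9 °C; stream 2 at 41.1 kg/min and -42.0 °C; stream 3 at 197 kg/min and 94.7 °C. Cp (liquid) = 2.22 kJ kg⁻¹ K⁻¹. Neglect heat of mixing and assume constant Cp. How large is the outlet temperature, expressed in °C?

T_out = 65.6 °C

No heat crosses the boundary, so H_out = H_in.
Σ ṁᵢCp,ᵢTᵢ = 102×2.22×52.9 + 41.1×2.22×-42.0 + 197×2.22×94.7 = 49563
Σ ṁᵢCp,ᵢ = 102×2.22 + 41.1×2.22 + 197×2.22 = 755.02
T_out = 49563 / 755.02 = 65.644 °C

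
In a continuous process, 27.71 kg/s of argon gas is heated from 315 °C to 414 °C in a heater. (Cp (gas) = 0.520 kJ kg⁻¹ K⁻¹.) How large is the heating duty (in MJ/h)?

Q = ṁ·Cp·ΔT = 27.71 × 0.520 × (414 − 315) = 1426.5 kJ/s
Heating duty = 5135.4 MJ/h

Q = 5140 MJ/h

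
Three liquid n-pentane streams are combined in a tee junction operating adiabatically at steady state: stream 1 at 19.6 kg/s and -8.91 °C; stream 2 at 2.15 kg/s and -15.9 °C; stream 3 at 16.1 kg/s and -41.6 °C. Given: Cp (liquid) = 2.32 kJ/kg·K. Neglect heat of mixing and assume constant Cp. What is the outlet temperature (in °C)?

Adiabatic, steady state ⇒ Σ ṁᵢCp,ᵢ(T_out − Tᵢ) = 0
T_out = Σ ṁᵢCp,ᵢTᵢ / Σ ṁᵢCp,ᵢ
      = -2038.3 / 87.812 = -23.212 °C

T_out = -23.2 °C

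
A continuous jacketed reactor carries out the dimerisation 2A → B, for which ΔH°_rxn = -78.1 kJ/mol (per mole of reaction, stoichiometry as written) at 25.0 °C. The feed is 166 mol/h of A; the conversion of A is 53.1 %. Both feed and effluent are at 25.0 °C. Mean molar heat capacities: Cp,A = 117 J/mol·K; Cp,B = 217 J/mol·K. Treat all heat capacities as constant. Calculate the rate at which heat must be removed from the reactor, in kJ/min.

Extent of reaction ξ = 0.531 × 166 / 2 = 44.073 mol/h
Reaction term: ξ·ΔH°_rxn = 44.073 × -78.1 = -3442.1 kJ/h
Q = ΔH = -3442.1 kJ/h = -0.95614 kW
Heat removed = 57.368 kJ/min

Q_out = 57.4 kJ/min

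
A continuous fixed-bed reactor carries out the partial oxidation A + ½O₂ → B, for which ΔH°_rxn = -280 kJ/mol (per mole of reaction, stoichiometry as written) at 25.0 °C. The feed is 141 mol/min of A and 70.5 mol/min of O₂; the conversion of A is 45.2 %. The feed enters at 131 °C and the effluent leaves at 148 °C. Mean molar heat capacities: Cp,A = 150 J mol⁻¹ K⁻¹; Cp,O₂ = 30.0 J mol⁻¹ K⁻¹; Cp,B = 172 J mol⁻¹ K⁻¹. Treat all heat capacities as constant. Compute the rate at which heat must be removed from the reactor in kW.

Extent of reaction ξ = 0.452 × 141 = 63.732 mol/min
Reaction term: ξ·ΔH°_rxn = 63.732 × -280 = -17845 kJ/min
Sensible, feed 131→25 °C: -2466.1 kJ/min
Outlet flows (mol/min): A 77.268, O₂ 38.634, B 63.732
Sensible, products 25→148 °C: 2916.5 kJ/min
Q = ΔH = -17395 kJ/min = -289.91 kW
Heat removed = 289.91 kW

Q_out = 290 kW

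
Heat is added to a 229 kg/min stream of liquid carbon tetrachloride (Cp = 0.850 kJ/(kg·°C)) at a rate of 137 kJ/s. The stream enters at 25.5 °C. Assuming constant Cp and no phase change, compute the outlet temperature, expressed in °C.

Q = 137 kJ/s = 8220 kJ/min
ΔT = Q/(ṁ·Cp) = 8220/(229×0.850) = 42.23 K
T_out = 25.5 + 42.23 = 67.73 °C

T_out = 67.7 °C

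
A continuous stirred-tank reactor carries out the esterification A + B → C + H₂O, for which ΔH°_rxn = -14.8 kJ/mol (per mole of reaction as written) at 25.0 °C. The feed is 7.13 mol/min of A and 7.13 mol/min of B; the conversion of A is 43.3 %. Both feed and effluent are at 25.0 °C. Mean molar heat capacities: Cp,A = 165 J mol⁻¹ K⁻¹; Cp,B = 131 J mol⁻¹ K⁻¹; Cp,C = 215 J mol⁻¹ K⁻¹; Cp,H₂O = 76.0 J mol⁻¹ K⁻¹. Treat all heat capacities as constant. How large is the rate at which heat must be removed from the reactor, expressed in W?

Extent of reaction ξ = 0.433 × 7.13 = 3.0873 mol/min
Reaction term: ξ·ΔH°_rxn = 3.0873 × -14.8 = -45.692 kJ/min
Q = ΔH = -45.692 kJ/min = -0.76153 kW
Heat removed = 761.53 W

Q_out = 762 W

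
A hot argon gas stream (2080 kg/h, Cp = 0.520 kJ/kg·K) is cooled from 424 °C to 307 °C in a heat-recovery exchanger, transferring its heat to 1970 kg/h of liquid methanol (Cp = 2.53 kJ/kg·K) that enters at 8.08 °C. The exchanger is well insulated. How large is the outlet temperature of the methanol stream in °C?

T_c,out = 33.5 °C

Heat released by hot stream: Q = 2080 × 0.520 × (424 − 307) = 126550 kJ/h
Energy balance on cold side (adiabatic exchanger): Q = ṁ_c·Cp_c·(T_c,out − T_c,in)
T_c,out = 8.08 + 126550/(1970 × 2.53) = 33.47 °C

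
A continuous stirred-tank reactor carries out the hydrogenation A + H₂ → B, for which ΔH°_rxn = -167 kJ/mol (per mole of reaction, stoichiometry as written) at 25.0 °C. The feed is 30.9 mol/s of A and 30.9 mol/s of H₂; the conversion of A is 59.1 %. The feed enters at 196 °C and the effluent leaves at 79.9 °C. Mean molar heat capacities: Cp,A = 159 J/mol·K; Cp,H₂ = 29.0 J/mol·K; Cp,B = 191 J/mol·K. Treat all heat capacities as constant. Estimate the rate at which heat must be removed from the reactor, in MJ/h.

Extent of reaction ξ = 0.591 × 30.9 = 18.262 mol/s
Reaction term: ξ·ΔH°_rxn = 18.262 × -167 = -3049.7 kJ/s
Sensible, feed 196→25 °C: -993.37 kJ/s
Outlet flows (mol/s): A 12.638, H₂ 12.638, B 18.262
Sensible, products 25→79.9 °C: 321.93 kJ/s
Q = ΔH = -3721.2 kJ/s = -3721.2 kW
Heat removed = 13396 MJ/h

Q_out = 13400 MJ/h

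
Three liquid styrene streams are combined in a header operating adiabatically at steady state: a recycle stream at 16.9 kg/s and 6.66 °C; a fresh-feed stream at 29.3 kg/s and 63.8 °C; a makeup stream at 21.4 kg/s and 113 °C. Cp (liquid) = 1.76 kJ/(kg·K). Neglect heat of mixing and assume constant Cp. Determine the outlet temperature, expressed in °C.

T_out = 65.1 °C

Energy balance with Q = 0: Σ ṁᵢCp,ᵢ(T_out − Tᵢ) = 0
T_out = Σ ṁᵢCp,ᵢTᵢ / Σ ṁᵢCp,ᵢ
      = 7744.2 / 118.98 = 65.09 °C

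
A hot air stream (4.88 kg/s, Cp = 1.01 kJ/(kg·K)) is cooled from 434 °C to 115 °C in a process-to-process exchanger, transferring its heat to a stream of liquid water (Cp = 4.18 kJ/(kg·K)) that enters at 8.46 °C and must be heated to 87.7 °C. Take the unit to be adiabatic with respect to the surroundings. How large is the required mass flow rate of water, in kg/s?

Heat released by hot stream: Q = 4.88 × 1.01 × (434 − 115) = 1572.3 kJ/s
Energy balance on cold side (adiabatic exchanger): Q = ṁ_c·Cp_c·(T_c,out − T_c,in)
ṁ_c = 1572.3 / [4.18 × (87.7 − 8.46)] = 4.7469 kg/s

ṁ_c = 4.75 kg/s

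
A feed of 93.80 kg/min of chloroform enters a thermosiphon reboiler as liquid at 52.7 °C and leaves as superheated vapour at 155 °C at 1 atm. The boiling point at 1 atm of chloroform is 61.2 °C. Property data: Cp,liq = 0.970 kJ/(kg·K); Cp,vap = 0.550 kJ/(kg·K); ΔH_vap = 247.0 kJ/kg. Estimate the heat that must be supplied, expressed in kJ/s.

liquid 52.7→61.2 °C: 8.245 kJ/kg
vaporisation at 61.2 °C: 247 kJ/kg
vapour 61.2→155 °C: 51.59 kJ/kg
Δh = 8.245 + 247 + 51.59 = 306.83 kJ/kg
Q = ṁ·Δh = 93.80 kg/min × 306.83 kJ/kg = 28781 kJ/min
|Q| = 479.69 kW

Q = 480 kJ/s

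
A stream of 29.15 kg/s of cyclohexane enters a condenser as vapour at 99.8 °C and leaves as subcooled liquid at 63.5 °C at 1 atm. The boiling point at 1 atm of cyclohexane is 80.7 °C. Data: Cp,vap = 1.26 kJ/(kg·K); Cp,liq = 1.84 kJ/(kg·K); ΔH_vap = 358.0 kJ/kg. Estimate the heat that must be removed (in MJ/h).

Q_c = 43400 MJ/h

vapour 99.8→80.7 °C: -24.066 kJ/kg
condensation at 80.7 °C: -358 kJ/kg
liquid 80.7→63.5 °C: -31.648 kJ/kg
Δh = -24.066 + -358 + -31.648 = -413.71 kJ/kg
Q = ṁ·Δh = 29.15 kg/s × -413.71 kJ/kg = -12060 kJ/s
|Q| = 12060 kW = 43415 MJ/h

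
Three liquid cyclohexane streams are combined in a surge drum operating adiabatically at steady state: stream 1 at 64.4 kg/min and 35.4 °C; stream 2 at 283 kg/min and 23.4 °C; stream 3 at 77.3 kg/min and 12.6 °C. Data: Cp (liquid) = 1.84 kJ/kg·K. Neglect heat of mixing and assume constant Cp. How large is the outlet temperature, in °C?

T_out = 23.3 °C

Energy balance with Q = 0: Σ ṁᵢCp,ᵢ(T_out − Tᵢ) = 0
T_out = Σ ṁᵢCp,ᵢTᵢ / Σ ṁᵢCp,ᵢ
      = 18172 / 781.45 = 23.254 °C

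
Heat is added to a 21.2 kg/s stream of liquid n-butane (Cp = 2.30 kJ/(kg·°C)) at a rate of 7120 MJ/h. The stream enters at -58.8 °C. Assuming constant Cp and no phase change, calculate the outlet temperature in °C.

Q = 7120 MJ/h = 1977.8 kJ/s
ΔT = Q/(ṁ·Cp) = 1977.8/(21.2×2.30) = 40.561 K
T_out = -58.8 + 40.561 = -18.239 °C

T_out = -18.2 °C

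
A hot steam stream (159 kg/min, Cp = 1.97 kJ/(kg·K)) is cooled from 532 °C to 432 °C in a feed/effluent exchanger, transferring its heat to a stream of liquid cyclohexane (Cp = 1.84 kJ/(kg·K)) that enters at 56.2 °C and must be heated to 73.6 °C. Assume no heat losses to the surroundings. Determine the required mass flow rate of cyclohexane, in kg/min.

Heat released by hot stream: Q = 159 × 1.97 × (532 − 432) = 31323 kJ/min
Energy balance on cold side (adiabatic exchanger): Q = ṁ_c·Cp_c·(T_c,out − T_c,in)
ṁ_c = 31323 / [1.84 × (73.6 − 56.2)] = 978.35 kg/min

ṁ_c = 978 kg/min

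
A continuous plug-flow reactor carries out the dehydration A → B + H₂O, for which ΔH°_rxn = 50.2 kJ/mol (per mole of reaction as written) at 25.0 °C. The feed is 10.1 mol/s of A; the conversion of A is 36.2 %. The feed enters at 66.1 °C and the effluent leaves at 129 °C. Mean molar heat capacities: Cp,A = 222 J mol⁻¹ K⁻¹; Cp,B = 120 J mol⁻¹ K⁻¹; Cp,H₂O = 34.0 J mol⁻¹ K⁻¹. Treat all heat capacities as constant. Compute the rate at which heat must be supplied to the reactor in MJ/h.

Q_in = 1080 MJ/h

Extent of reaction ξ = 0.362 × 10.1 = 3.6562 mol/s
Reaction term: ξ·ΔH°_rxn = 3.6562 × 50.2 = 183.54 kJ/s
Sensible, feed 66.1→25 °C: -92.154 kJ/s
Outlet flows (mol/s): A 6.4438, B 3.6562, H₂O 3.6562
Sensible, products 25→129 °C: 207.33 kJ/s
Q = ΔH = 298.72 kJ/s = 298.72 kW
Heat supplied = 1075.4 MJ/h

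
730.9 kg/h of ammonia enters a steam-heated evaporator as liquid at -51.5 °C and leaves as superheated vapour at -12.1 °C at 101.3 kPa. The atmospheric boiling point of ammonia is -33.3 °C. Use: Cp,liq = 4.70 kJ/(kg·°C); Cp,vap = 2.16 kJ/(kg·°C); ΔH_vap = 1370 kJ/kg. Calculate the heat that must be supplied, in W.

Q = 305000 W

liquid -51.5→-33.3 °C: 85.54 kJ/kg
vaporisation at -33.3 °C: 1370 kJ/kg
vapour -33.3→-12.1 °C: 45.792 kJ/kg
Δh = 85.54 + 1370 + 45.792 = 1501.3 kJ/kg
Q = ṁ·Δh = 730.9 kg/h × 1501.3 kJ/kg = 1.0973e+06 kJ/h
|Q| = 304.81 kW = 304810 W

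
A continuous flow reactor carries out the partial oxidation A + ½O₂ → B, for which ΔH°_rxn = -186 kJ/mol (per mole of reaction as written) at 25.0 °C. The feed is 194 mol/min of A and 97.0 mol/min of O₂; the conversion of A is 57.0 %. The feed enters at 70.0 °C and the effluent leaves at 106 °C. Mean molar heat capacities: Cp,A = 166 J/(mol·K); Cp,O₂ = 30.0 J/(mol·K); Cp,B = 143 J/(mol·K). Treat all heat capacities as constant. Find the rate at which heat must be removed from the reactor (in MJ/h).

Extent of reaction ξ = 0.570 × 194 = 110.58 mol/min
Reaction term: ξ·ΔH°_rxn = 110.58 × -186 = -20568 kJ/min
Sensible, feed 70.0→25 °C: -1580.1 kJ/min
Outlet flows (mol/min): A 83.42, O₂ 41.71, B 110.58
Sensible, products 25→106 °C: 2503.9 kJ/min
Q = ΔH = -19644 kJ/min = -327.4 kW
Heat removed = 1178.6 MJ/h

Q_out = 1180 MJ/h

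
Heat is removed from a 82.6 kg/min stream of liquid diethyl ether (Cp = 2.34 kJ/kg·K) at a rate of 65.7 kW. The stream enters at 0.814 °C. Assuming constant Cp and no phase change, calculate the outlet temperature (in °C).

Q = 65.7 kW = 3942 kJ/min
ΔT = Q/(ṁ·Cp) = 3942/(82.6×2.34) = 20.395 K
T_out = 0.814 − 20.395 = -19.581 °C

T_out = -19.6 °C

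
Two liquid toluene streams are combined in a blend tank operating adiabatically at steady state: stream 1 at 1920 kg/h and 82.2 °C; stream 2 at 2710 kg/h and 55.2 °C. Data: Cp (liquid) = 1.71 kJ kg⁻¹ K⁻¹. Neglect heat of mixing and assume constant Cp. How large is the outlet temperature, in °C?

T_out = 66.4 °C

No heat crosses the boundary, so H_out = H_in.
Σ ṁᵢCp,ᵢTᵢ = 1920×1.71×82.2 + 2710×1.71×55.2 = 525680
Σ ṁᵢCp,ᵢ = 1920×1.71 + 2710×1.71 = 7917.3
T_out = 525680 / 7917.3 = 66.397 °C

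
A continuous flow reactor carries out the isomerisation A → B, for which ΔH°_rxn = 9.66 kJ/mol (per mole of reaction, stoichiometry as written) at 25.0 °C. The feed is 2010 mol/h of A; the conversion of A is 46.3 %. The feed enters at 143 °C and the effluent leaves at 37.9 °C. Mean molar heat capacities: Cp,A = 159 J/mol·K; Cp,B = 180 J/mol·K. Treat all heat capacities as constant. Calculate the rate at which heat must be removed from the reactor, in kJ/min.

Q_out = 406 kJ/min

Extent of reaction ξ = 0.463 × 2010 = 930.63 mol/h
Reaction term: ξ·ΔH°_rxn = 930.63 × 9.66 = 8989.9 kJ/h
Sensible, feed 143→25 °C: -37712 kJ/h
Outlet flows (mol/h): A 1079.4, B 930.63
Sensible, products 25→37.9 °C: 4374.8 kJ/h
Q = ΔH = -24347 kJ/h = -6.763 kW
Heat removed = 405.78 kJ/min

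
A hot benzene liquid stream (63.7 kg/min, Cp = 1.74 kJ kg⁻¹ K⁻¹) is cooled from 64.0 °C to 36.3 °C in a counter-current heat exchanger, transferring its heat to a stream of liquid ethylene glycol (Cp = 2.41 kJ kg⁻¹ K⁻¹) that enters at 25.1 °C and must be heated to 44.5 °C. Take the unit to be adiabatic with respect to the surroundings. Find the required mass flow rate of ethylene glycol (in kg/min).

ṁ_c = 65.7 kg/min

Heat released by hot stream: Q = 63.7 × 1.74 × (64.0 − 36.3) = 3070.2 kJ/min
Energy balance on cold side (adiabatic exchanger): Q = ṁ_c·Cp_c·(T_c,out − T_c,in)
ṁ_c = 3070.2 / [2.41 × (44.5 − 25.1)] = 65.667 kg/min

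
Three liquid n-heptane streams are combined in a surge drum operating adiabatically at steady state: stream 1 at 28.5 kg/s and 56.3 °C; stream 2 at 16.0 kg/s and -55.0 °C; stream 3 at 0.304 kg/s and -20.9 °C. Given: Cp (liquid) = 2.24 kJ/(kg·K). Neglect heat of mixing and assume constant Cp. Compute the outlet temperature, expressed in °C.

Energy balance with Q = 0: Σ ṁᵢCp,ᵢ(T_out − Tᵢ) = 0
Σ ṁᵢCp,ᵢTᵢ = 28.5×2.24×56.3 + 16.0×2.24×-55.0 + 0.304×2.24×-20.9 = 1608.8
Σ ṁᵢCp,ᵢ = 28.5×2.24 + 16.0×2.24 + 0.304×2.24 = 100.36
T_out = 1608.8 / 100.36 = 16.03 °C

T_out = 16.0 °C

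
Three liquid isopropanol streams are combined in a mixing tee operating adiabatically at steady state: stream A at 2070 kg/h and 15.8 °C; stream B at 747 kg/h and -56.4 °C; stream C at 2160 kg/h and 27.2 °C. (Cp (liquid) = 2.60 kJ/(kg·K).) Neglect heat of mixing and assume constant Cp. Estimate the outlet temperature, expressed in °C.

Energy balance with Q = 0: Σ ṁᵢCp,ᵢ(T_out − Tᵢ) = 0
T_out = Σ ṁᵢCp,ᵢTᵢ / Σ ṁᵢCp,ᵢ
      = 128250 / 12940 = 9.911 °C

T_out = 9.91 °C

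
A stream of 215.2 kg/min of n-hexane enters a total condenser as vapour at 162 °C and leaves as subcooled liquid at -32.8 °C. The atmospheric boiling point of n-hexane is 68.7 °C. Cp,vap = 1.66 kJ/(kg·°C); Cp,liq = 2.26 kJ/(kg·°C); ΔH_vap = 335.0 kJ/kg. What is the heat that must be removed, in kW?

vapour 162→68.7 °C: -154.88 kJ/kg
condensation at 68.7 °C: -335 kJ/kg
liquid 68.7→-32.8 °C: -229.39 kJ/kg
Δh = -154.88 + -335 + -229.39 = -719.27 kJ/kg
Q = ṁ·Δh = 215.2 kg/min × -719.27 kJ/kg = -154790 kJ/min
|Q| = 2579.8 kW

Q_c = 2580 kW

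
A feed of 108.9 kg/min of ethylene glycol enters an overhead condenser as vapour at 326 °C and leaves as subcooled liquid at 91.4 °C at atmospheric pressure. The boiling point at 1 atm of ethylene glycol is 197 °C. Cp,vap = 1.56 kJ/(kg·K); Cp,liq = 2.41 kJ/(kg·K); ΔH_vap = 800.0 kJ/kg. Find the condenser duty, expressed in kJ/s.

Q_c = 2280 kJ/s

vapour 326→197 °C: -201.24 kJ/kg
condensation at 197 °C: -800 kJ/kg
liquid 197→91.4 °C: -254.5 kJ/kg
Δh = -201.24 + -800 + -254.5 = -1255.7 kJ/kg
Q = ṁ·Δh = 108.9 kg/min × -1255.7 kJ/kg = -136750 kJ/min
|Q| = 2279.2 kW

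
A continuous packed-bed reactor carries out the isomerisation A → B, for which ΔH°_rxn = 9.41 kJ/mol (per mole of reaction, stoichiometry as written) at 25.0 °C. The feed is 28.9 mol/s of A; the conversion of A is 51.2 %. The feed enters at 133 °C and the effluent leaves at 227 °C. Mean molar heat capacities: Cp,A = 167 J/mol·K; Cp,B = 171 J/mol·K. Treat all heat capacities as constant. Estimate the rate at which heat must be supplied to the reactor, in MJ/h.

Extent of reaction ξ = 0.512 × 28.9 = 14.797 mol/s
Reaction term: ξ·ΔH°_rxn = 14.797 × 9.41 = 139.24 kJ/s
Sensible, feed 133→25 °C: -521.24 kJ/s
Outlet flows (mol/s): A 14.103, B 14.797
Sensible, products 25→227 °C: 986.87 kJ/s
Q = ΔH = 604.87 kJ/s = 604.87 kW
Heat supplied = 2177.5 MJ/h

Q_in = 2180 MJ/h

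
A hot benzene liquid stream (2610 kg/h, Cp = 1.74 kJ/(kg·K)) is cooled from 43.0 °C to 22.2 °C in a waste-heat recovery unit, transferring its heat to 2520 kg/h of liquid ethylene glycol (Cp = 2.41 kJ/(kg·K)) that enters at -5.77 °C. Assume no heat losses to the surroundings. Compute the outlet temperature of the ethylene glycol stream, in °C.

T_c,out = 9.78 °C

Heat released by hot stream: Q = 2610 × 1.74 × (43.0 − 22.2) = 94461 kJ/h
Energy balance on cold side (adiabatic exchanger): Q = ṁ_c·Cp_c·(T_c,out − T_c,in)
T_c,out = -5.77 + 94461/(2520 × 2.41) = 9.7838 °C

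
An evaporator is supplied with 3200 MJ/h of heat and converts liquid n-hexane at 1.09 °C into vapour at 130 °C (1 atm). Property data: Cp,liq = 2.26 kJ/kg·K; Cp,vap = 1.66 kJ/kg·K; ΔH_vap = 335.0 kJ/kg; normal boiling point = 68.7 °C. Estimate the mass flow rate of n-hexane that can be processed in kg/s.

ṁ = 1.51 kg/s

Δh = 2.26×(68.7−1.09) + 335.0 + 1.66×(130−68.7) = 589.56 kJ/kg
Q = 3200 MJ/h = 888.89 kJ/s = 888.89 kJ/s
ṁ = Q/Δh = 888.89 / 589.56 = 1.5077 kg/s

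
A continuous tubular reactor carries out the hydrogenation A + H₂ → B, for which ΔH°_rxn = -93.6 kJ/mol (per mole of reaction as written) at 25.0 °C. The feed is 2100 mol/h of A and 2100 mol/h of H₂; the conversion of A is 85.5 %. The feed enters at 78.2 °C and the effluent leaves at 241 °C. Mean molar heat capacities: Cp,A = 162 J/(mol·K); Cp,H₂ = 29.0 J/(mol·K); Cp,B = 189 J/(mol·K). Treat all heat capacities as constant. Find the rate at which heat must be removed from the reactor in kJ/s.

Q_out = 28.8 kJ/s

Extent of reaction ξ = 0.855 × 2100 = 1795.5 mol/h
Reaction term: ξ·ΔH°_rxn = 1795.5 × -93.6 = -168060 kJ/h
Sensible, feed 78.2→25 °C: -21339 kJ/h
Outlet flows (mol/h): A 304.5, H₂ 304.5, B 1795.5
Sensible, products 25→241 °C: 85862 kJ/h
Q = ΔH = -103540 kJ/h = -28.76 kW
Heat removed = 28.76 kJ/s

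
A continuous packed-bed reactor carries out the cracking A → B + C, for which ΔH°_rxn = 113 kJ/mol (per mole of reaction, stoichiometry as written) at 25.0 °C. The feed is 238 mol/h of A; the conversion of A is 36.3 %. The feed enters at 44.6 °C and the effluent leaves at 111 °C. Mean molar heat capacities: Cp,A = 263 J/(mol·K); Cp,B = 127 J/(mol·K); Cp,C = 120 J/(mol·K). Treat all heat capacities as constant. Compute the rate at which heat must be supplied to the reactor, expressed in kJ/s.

Extent of reaction ξ = 0.363 × 238 = 86.394 mol/h
Reaction term: ξ·ΔH°_rxn = 86.394 × 113 = 9762.5 kJ/h
Sensible, feed 44.6→25 °C: -1226.8 kJ/h
Outlet flows (mol/h): A 151.61, B 86.394, C 86.394
Sensible, products 25→111 °C: 5264.2 kJ/h
Q = ΔH = 13800 kJ/h = 3.8333 kW
Heat supplied = 3.8333 kJ/s

Q_in = 3.83 kJ/s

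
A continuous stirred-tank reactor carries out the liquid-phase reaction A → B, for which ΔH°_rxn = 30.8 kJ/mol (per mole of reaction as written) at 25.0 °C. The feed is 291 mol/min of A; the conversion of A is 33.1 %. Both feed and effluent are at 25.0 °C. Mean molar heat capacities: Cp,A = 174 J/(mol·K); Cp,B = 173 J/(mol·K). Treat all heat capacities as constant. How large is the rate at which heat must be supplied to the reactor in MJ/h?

Q_in = 178 MJ/h

Extent of reaction ξ = 0.331 × 291 = 96.321 mol/min
Reaction term: ξ·ΔH°_rxn = 96.321 × 30.8 = 2966.7 kJ/min
Q = ΔH = 2966.7 kJ/min = 49.445 kW
Heat supplied = 178 MJ/h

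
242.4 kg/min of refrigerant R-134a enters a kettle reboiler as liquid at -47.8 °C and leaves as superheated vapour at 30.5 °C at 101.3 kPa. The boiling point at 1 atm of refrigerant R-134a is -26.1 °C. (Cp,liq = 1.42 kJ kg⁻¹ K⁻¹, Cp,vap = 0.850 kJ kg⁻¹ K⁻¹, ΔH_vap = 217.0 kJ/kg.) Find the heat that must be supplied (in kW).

Q = 1200 kW

liquid -47.8→-26.1 °C: 30.814 kJ/kg
vaporisation at -26.1 °C: 217 kJ/kg
vapour -26.1→30.5 °C: 48.11 kJ/kg
Δh = 30.814 + 217 + 48.11 = 295.92 kJ/kg
Q = ṁ·Δh = 242.4 kg/min × 295.92 kJ/kg = 71732 kJ/min
|Q| = 1195.5 kW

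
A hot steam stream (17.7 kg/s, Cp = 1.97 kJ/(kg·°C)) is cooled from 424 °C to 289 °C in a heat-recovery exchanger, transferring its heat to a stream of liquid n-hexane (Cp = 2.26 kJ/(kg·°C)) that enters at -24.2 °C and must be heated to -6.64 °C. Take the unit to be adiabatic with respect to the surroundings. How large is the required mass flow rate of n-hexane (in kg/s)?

ṁ_c = 119 kg/s

Heat released by hot stream: Q = 17.7 × 1.97 × (424 − 289) = 4707.3 kJ/s
Energy balance on cold side (adiabatic exchanger): Q = ṁ_c·Cp_c·(T_c,out − T_c,in)
ṁ_c = 4707.3 / [2.26 × (-6.64 − -24.2)] = 118.62 kg/s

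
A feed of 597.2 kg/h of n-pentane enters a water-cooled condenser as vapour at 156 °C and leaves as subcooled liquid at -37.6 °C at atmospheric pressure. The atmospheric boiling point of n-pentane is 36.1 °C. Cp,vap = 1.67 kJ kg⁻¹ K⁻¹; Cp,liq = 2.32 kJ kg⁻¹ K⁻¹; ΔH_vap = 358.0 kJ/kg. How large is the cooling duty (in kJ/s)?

vapour 156→36.1 °C: -200.23 kJ/kg
condensation at 36.1 °C: -358 kJ/kg
liquid 36.1→-37.6 °C: -170.98 kJ/kg
Δh = -200.23 + -358 + -170.98 = -729.22 kJ/kg
Q = ṁ·Δh = 597.2 kg/h × -729.22 kJ/kg = -435490 kJ/h
|Q| = 120.97 kW

Q_c = 121 kJ/s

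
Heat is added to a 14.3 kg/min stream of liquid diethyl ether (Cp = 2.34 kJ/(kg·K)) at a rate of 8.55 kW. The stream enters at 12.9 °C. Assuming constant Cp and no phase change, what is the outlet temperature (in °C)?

T_out = 28.2 °C

Q = 8.55 kW = 513 kJ/min
ΔT = Q/(ṁ·Cp) = 513/(14.3×2.34) = 15.331 K
T_out = 12.9 + 15.331 = 28.231 °C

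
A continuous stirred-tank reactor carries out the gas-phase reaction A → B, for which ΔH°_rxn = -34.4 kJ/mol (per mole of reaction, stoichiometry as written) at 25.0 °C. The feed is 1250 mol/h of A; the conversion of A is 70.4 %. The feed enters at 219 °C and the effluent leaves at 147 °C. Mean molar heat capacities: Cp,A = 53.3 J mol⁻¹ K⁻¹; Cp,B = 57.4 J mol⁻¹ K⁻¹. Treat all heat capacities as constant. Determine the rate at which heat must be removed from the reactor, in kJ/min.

Extent of reaction ξ = 0.704 × 1250 = 880 mol/h
Reaction term: ξ·ΔH°_rxn = 880 × -34.4 = -30272 kJ/h
Sensible, feed 219→25 °C: -12925 kJ/h
Outlet flows (mol/h): A 370, B 880
Sensible, products 25→147 °C: 8568.4 kJ/h
Q = ΔH = -34629 kJ/h = -9.6191 kW
Heat removed = 577.15 kJ/min

Q_out = 577 kJ/min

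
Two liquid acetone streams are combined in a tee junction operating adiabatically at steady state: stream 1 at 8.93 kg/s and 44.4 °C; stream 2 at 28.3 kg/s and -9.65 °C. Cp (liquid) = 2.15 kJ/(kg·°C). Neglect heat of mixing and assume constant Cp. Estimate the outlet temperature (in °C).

T_out = 3.31 °C

No heat crosses the boundary, so H_out = H_in.
Σ ṁᵢCp,ᵢTᵢ = 8.93×2.15×44.4 + 28.3×2.15×-9.65 = 265.3
Σ ṁᵢCp,ᵢ = 8.93×2.15 + 28.3×2.15 = 80.044
T_out = 265.3 / 80.044 = 3.3145 °C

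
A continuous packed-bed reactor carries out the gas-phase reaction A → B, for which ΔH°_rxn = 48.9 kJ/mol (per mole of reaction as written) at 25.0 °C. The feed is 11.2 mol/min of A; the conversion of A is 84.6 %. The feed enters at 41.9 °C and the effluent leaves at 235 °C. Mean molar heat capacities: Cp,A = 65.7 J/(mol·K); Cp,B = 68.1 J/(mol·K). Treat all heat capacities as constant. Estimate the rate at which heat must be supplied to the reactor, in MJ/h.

Q_in = 36.6 MJ/h

Extent of reaction ξ = 0.846 × 11.2 = 9.4752 mol/min
Reaction term: ξ·ΔH°_rxn = 9.4752 × 48.9 = 463.34 kJ/min
Sensible, feed 41.9→25 °C: -12.436 kJ/min
Outlet flows (mol/min): A 1.7248, B 9.4752
Sensible, products 25→235 °C: 159.3 kJ/min
Q = ΔH = 610.2 kJ/min = 10.17 kW
Heat supplied = 36.612 MJ/h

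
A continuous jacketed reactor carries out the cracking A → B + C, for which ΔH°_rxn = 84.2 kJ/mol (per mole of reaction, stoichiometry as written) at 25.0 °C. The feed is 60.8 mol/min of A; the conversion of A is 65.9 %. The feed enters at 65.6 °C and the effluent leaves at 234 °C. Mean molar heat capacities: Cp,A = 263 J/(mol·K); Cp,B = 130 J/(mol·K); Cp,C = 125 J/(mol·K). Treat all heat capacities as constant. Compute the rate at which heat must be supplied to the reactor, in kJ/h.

Q_in = 360000 kJ/h

Extent of reaction ξ = 0.659 × 60.8 = 40.067 mol/min
Reaction term: ξ·ΔH°_rxn = 40.067 × 84.2 = 3373.7 kJ/min
Sensible, feed 65.6→25 °C: -649.21 kJ/min
Outlet flows (mol/min): A 20.733, B 40.067, C 40.067
Sensible, products 25→234 °C: 3275 kJ/min
Q = ΔH = 5999.4 kJ/min = 99.991 kW
Heat supplied = 359970 kJ/h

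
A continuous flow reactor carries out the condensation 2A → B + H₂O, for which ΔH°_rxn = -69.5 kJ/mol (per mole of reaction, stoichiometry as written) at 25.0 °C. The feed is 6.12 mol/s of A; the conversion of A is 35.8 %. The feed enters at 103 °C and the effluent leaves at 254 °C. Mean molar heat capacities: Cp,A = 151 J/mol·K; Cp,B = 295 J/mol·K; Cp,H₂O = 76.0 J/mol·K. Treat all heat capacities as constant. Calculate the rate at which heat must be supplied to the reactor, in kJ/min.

Q_in = 4840 kJ/min

Extent of reaction ξ = 0.358 × 6.12 / 2 = 1.0955 mol/s
Reaction term: ξ·ΔH°_rxn = 1.0955 × -69.5 = -76.136 kJ/s
Sensible, feed 103→25 °C: -72.081 kJ/s
Outlet flows (mol/s): A 3.929, B 1.0955, H₂O 1.0955
Sensible, products 25→254 °C: 228.93 kJ/s
Q = ΔH = 80.716 kJ/s = 80.716 kW
Heat supplied = 4843 kJ/min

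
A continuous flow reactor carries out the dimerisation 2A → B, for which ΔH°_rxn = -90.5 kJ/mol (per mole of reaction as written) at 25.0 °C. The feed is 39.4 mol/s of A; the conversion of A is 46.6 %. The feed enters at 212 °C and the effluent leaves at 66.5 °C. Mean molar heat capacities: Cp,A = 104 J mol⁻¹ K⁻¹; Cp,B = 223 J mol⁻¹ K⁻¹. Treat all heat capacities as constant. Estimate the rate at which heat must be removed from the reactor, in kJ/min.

Q_out = 85300 kJ/min

Extent of reaction ξ = 0.466 × 39.4 / 2 = 9.1802 mol/s
Reaction term: ξ·ΔH°_rxn = 9.1802 × -90.5 = -830.81 kJ/s
Sensible, feed 212→25 °C: -766.25 kJ/s
Outlet flows (mol/s): A 21.04, B 9.1802
Sensible, products 25→66.5 °C: 175.77 kJ/s
Q = ΔH = -1421.3 kJ/s = -1421.3 kW
Heat removed = 85278 kJ/min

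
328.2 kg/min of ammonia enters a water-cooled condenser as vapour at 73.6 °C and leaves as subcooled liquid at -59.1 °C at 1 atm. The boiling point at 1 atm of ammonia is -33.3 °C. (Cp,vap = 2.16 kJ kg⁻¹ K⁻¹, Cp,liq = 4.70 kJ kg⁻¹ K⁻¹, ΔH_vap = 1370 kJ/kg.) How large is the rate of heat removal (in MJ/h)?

vapour 73.6→-33.3 °C: -230.9 kJ/kg
condensation at -33.3 °C: -1370 kJ/kg
liquid -33.3→-59.1 °C: -121.26 kJ/kg
Δh = -230.9 + -1370 + -121.26 = -1722.2 kJ/kg
Q = ṁ·Δh = 328.2 kg/min × -1722.2 kJ/kg = -565210 kJ/min
|Q| = 9420.2 kW = 33913 MJ/h

Q_c = 33900 MJ/h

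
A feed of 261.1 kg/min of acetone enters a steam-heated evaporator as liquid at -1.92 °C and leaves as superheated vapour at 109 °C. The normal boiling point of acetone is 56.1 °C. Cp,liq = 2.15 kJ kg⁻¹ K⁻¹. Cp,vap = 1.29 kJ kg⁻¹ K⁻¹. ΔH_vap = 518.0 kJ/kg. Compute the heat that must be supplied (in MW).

Q = 3.09 MW

liquid -1.92→56.1 °C: 124.74 kJ/kg
vaporisation at 56.1 °C: 518 kJ/kg
vapour 56.1→109 °C: 68.241 kJ/kg
Δh = 124.74 + 518 + 68.241 = 710.98 kJ/kg
Q = ṁ·Δh = 261.1 kg/min × 710.98 kJ/kg = 185640 kJ/min
|Q| = 3094 kW = 3.094 MW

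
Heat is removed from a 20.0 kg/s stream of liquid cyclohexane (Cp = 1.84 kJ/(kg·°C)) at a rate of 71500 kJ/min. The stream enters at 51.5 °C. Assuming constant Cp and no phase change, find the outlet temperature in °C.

T_out = 19.1 °C

Q = 71500 kJ/min = 1191.7 kJ/s
ΔT = Q/(ṁ·Cp) = 1191.7/(20.0×1.84) = 32.382 K
T_out = 51.5 − 32.382 = 19.118 °C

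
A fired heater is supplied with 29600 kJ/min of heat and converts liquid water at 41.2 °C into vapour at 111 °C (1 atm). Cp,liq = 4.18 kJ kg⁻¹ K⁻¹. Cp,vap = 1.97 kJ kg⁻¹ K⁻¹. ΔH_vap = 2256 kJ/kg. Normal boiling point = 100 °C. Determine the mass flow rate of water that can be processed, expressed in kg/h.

Δh = 4.18×(100−41.2) + 2256 + 1.97×(111−100) = 2523.5 kJ/kg
Q = 29600 kJ/min = 493.33 kJ/s = 1.776e+06 kJ/h
ṁ = Q/Δh = 1.776e+06 / 2523.5 = 703.8 kg/h

ṁ = 704 kg/h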